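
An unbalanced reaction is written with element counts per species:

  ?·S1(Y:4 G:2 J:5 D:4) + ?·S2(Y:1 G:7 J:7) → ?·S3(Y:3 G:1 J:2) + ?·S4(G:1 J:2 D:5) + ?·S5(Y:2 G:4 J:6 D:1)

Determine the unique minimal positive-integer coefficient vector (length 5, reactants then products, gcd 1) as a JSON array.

Y: 3·4+1·1 = 13 | 3·3+2·0+2·2 = 13
G: 3·2+1·7 = 13 | 3·1+2·1+2·4 = 13
J: 3·5+1·7 = 22 | 3·2+2·2+2·6 = 22
D: 3·4+1·0 = 12 | 3·0+2·5+2·1 = 12
gcd(3,1,3,2,2) = 1

Coefficients: [3, 1, 3, 2, 2]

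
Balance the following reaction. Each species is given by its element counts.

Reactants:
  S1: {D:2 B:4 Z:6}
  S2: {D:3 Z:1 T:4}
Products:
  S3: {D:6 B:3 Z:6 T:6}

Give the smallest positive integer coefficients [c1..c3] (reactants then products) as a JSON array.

Coefficients: [3, 6, 4]

D: 3·2+6·3 = 24 | 4·6 = 24
B: 3·4+6·0 = 12 | 4·3 = 12
Z: 3·6+6·1 = 24 | 4·6 = 24
T: 3·0+6·4 = 24 | 4·6 = 24
gcd(3,6,4) = 1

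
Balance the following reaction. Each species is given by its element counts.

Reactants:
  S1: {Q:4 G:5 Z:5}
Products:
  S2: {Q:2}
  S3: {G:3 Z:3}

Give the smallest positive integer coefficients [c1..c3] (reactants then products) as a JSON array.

Coefficients: [3, 6, 5]

Q: 3·4 = 12 | 6·2+5·0 = 12
G: 3·5 = 15 | 6·0+5·3 = 15
Z: 3·5 = 15 | 6·0+5·3 = 15
gcd(3,6,5) = 1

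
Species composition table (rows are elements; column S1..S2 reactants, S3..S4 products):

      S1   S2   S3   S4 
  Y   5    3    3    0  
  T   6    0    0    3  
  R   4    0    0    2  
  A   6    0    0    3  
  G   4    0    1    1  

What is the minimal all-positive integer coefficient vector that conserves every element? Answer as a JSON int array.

Coefficients: [3, 1, 6, 6]

Y: 3·5+1·3 = 18 | 6·3+6·0 = 18
T: 3·6+1·0 = 18 | 6·0+6·3 = 18
R: 3·4+1·0 = 12 | 6·0+6·2 = 12
A: 3·6+1·0 = 18 | 6·0+6·3 = 18
G: 3·4+1·0 = 12 | 6·1+6·1 = 12
gcd(3,1,6,6) = 1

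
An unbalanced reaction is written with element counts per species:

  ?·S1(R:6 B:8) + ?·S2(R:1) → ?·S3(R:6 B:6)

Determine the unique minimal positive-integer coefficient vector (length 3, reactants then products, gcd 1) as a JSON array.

Coefficients: [3, 6, 4]

R: 3·6+6·1 = 24 | 4·6 = 24
B: 3·8+6·0 = 24 | 4·6 = 24
gcd(3,6,4) = 1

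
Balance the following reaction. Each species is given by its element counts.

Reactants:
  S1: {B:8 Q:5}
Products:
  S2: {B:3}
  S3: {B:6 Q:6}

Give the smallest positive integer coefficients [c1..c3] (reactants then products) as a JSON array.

B: 6·8 = 48 | 6·3+5·6 = 48
Q: 6·5 = 30 | 6·0+5·6 = 30
gcd(6,6,5) = 1

Coefficients: [6, 6, 5]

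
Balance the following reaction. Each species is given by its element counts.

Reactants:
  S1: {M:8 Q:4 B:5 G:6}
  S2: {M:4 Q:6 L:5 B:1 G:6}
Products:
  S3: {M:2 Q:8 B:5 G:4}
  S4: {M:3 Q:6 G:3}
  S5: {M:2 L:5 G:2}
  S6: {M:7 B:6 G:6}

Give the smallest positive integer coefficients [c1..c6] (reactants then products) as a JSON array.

Coefficients: [5, 4, 1, 6, 4, 4]

M: 5·8+4·4 = 56 | 1·2+6·3+4·2+4·7 = 56
Q: 5·4+4·6 = 44 | 1·8+6·6+4·0+4·0 = 44
L: 5·0+4·5 = 20 | 1·0+6·0+4·5+4·0 = 20
B: 5·5+4·1 = 29 | 1·5+6·0+4·0+4·6 = 29
G: 5·6+4·6 = 54 | 1·4+6·3+4·2+4·6 = 54
gcd(5,4,1,6,4,4) = 1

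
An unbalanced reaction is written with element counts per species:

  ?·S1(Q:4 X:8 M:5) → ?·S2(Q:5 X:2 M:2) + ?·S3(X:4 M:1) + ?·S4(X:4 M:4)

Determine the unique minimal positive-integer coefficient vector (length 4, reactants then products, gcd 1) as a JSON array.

Q: 5·4 = 20 | 4·5+5·0+3·0 = 20
X: 5·8 = 40 | 4·2+5·4+3·4 = 40
M: 5·5 = 25 | 4·2+5·1+3·4 = 25
gcd(5,4,5,3) = 1

Coefficients: [5, 4, 5, 3]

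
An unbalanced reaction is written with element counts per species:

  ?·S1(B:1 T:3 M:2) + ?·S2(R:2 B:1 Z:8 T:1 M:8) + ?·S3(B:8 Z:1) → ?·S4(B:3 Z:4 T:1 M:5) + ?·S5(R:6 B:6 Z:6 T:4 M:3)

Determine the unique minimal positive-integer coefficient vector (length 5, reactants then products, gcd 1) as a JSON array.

R: 2·0+3·2+2·0 = 6 | 5·0+1·6 = 6
B: 2·1+3·1+2·8 = 21 | 5·3+1·6 = 21
Z: 2·0+3·8+2·1 = 26 | 5·4+1·6 = 26
T: 2·3+3·1+2·0 = 9 | 5·1+1·4 = 9
M: 2·2+3·8+2·0 = 28 | 5·5+1·3 = 28
gcd(2,3,2,5,1) = 1

Coefficients: [2, 3, 2, 5, 1]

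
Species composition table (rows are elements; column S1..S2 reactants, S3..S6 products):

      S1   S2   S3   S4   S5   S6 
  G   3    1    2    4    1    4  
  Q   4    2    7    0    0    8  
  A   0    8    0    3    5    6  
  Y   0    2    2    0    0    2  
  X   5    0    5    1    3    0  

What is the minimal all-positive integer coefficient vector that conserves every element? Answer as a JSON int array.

G: 4·3+3·1 = 15 | 2·2+1·4+3·1+1·4 = 15
Q: 4·4+3·2 = 22 | 2·7+1·0+3·0+1·8 = 22
A: 4·0+3·8 = 24 | 2·0+1·3+3·5+1·6 = 24
Y: 4·0+3·2 = 6 | 2·2+1·0+3·0+1·2 = 6
X: 4·5+3·0 = 20 | 2·5+1·1+3·3+1·0 = 20
gcd(4,3,2,1,3,1) = 1

Coefficients: [4, 3, 2, 1, 3, 1]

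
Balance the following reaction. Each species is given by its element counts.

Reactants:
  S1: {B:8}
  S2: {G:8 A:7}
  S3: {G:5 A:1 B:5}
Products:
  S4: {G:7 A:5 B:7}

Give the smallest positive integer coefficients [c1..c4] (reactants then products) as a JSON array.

Coefficients: [2, 2, 1, 3]

G: 2·0+2·8+1·5 = 21 | 3·7 = 21
A: 2·0+2·7+1·1 = 15 | 3·5 = 15
B: 2·8+2·0+1·5 = 21 | 3·7 = 21
gcd(2,2,1,3) = 1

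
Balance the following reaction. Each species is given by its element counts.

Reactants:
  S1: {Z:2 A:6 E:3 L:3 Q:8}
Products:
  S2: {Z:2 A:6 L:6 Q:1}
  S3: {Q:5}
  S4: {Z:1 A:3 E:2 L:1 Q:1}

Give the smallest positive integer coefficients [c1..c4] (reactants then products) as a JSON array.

Z: 4·2 = 8 | 1·2+5·0+6·1 = 8
A: 4·6 = 24 | 1·6+5·0+6·3 = 24
E: 4·3 = 12 | 1·0+5·0+6·2 = 12
L: 4·3 = 12 | 1·6+5·0+6·1 = 12
Q: 4·8 = 32 | 1·1+5·5+6·1 = 32
gcd(4,1,5,6) = 1

Coefficients: [4, 1, 5, 6]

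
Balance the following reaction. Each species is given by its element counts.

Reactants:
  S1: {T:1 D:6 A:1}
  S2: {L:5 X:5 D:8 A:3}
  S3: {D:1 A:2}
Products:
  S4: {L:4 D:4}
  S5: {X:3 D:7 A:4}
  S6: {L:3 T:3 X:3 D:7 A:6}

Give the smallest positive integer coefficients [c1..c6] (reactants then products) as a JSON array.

Coefficients: [3, 3, 5, 3, 4, 1]

L: 3·0+3·5+5·0 = 15 | 3·4+4·0+1·3 = 15
T: 3·1+3·0+5·0 = 3 | 3·0+4·0+1·3 = 3
X: 3·0+3·5+5·0 = 15 | 3·0+4·3+1·3 = 15
D: 3·6+3·8+5·1 = 47 | 3·4+4·7+1·7 = 47
A: 3·1+3·3+5·2 = 22 | 3·0+4·4+1·6 = 22
gcd(3,3,5,3,4,1) = 1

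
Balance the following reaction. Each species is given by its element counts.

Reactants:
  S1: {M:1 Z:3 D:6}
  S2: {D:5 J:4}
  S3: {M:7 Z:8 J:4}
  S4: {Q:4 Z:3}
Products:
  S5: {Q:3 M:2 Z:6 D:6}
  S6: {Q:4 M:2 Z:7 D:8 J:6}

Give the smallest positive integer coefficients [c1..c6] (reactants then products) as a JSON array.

Coefficients: [5, 2, 1, 5, 4, 2]

Q: 5·0+2·0+1·0+5·4 = 20 | 4·3+2·4 = 20
M: 5·1+2·0+1·7+5·0 = 12 | 4·2+2·2 = 12
Z: 5·3+2·0+1·8+5·3 = 38 | 4·6+2·7 = 38
D: 5·6+2·5+1·0+5·0 = 40 | 4·6+2·8 = 40
J: 5·0+2·4+1·4+5·0 = 12 | 4·0+2·6 = 12
gcd(5,2,1,5,4,2) = 1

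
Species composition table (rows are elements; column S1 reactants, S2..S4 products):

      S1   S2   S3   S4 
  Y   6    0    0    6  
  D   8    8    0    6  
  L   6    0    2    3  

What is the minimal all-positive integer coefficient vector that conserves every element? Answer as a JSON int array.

Coefficients: [4, 1, 6, 4]

Y: 4·6 = 24 | 1·0+6·0+4·6 = 24
D: 4·8 = 32 | 1·8+6·0+4·6 = 32
L: 4·6 = 24 | 1·0+6·2+4·3 = 24
gcd(4,1,6,4) = 1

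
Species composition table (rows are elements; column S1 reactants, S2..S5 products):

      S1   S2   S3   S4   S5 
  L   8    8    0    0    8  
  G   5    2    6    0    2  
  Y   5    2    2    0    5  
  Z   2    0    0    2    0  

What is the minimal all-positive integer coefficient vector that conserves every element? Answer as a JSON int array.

L: 6·8 = 48 | 2·8+3·0+6·0+4·8 = 48
G: 6·5 = 30 | 2·2+3·6+6·0+4·2 = 30
Y: 6·5 = 30 | 2·2+3·2+6·0+4·5 = 30
Z: 6·2 = 12 | 2·0+3·0+6·2+4·0 = 12
gcd(6,2,3,6,4) = 1

Coefficients: [6, 2, 3, 6, 4]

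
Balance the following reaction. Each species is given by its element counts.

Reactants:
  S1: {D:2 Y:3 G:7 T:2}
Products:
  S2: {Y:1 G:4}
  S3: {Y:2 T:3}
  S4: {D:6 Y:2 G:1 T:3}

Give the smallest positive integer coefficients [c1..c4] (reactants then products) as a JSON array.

D: 3·2 = 6 | 5·0+1·0+1·6 = 6
Y: 3·3 = 9 | 5·1+1·2+1·2 = 9
G: 3·7 = 21 | 5·4+1·0+1·1 = 21
T: 3·2 = 6 | 5·0+1·3+1·3 = 6
gcd(3,5,1,1) = 1

Coefficients: [3, 5, 1, 1]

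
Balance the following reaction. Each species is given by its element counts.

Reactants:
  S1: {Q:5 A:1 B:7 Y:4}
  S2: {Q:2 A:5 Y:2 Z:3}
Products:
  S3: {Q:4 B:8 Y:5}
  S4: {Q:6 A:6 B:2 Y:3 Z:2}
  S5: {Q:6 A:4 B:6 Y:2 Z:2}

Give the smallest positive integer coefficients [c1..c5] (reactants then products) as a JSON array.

Coefficients: [6, 2, 4, 2, 1]

Q: 6·5+2·2 = 34 | 4·4+2·6+1·6 = 34
A: 6·1+2·5 = 16 | 4·0+2·6+1·4 = 16
B: 6·7+2·0 = 42 | 4·8+2·2+1·6 = 42
Y: 6·4+2·2 = 28 | 4·5+2·3+1·2 = 28
Z: 6·0+2·3 = 6 | 4·0+2·2+1·2 = 6
gcd(6,2,4,2,1) = 1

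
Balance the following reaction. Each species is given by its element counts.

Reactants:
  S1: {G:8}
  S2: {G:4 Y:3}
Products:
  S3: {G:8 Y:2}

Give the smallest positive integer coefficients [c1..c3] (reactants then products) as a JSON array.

Coefficients: [2, 2, 3]

G: 2·8+2·4 = 24 | 3·8 = 24
Y: 2·0+2·3 = 6 | 3·2 = 6
gcd(2,2,3) = 1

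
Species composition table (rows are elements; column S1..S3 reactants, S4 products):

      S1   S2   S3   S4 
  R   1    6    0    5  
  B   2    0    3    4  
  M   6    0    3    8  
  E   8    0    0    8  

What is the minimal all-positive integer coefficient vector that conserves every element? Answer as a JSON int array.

R: 3·1+2·6+2·0 = 15 | 3·5 = 15
B: 3·2+2·0+2·3 = 12 | 3·4 = 12
M: 3·6+2·0+2·3 = 24 | 3·8 = 24
E: 3·8+2·0+2·0 = 24 | 3·8 = 24
gcd(3,2,2,3) = 1

Coefficients: [3, 2, 2, 3]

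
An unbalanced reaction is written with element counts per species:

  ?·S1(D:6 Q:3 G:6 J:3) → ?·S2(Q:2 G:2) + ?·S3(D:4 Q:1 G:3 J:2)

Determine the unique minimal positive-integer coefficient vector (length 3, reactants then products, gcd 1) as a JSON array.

D: 4·6 = 24 | 3·0+6·4 = 24
Q: 4·3 = 12 | 3·2+6·1 = 12
G: 4·6 = 24 | 3·2+6·3 = 24
J: 4·3 = 12 | 3·0+6·2 = 12
gcd(4,3,6) = 1

Coefficients: [4, 3, 6]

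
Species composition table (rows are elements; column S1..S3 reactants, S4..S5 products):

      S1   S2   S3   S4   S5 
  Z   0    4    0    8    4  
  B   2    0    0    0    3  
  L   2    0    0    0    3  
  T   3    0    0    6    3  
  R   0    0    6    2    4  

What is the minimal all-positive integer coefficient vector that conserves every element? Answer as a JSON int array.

Z: 6·0+6·4+3·0 = 24 | 1·8+4·4 = 24
B: 6·2+6·0+3·0 = 12 | 1·0+4·3 = 12
L: 6·2+6·0+3·0 = 12 | 1·0+4·3 = 12
T: 6·3+6·0+3·0 = 18 | 1·6+4·3 = 18
R: 6·0+6·0+3·6 = 18 | 1·2+4·4 = 18
gcd(6,6,3,1,4) = 1

Coefficients: [6, 6, 3, 1, 4]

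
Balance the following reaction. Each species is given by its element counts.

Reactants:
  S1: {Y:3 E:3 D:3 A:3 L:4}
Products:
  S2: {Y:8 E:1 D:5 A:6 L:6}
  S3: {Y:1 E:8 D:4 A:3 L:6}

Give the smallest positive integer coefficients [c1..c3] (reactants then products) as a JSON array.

Y: 3·3 = 9 | 1·8+1·1 = 9
E: 3·3 = 9 | 1·1+1·8 = 9
D: 3·3 = 9 | 1·5+1·4 = 9
A: 3·3 = 9 | 1·6+1·3 = 9
L: 3·4 = 12 | 1·6+1·6 = 12
gcd(3,1,1) = 1

Coefficients: [3, 1, 1]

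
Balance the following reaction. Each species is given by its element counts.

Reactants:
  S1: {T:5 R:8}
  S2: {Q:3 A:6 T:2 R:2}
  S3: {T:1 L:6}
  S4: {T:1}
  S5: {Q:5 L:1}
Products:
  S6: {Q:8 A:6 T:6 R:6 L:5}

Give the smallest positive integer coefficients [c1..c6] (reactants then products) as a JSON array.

Coefficients: [3, 6, 4, 5, 6, 6]

Q: 3·0+6·3+4·0+5·0+6·5 = 48 | 6·8 = 48
A: 3·0+6·6+4·0+5·0+6·0 = 36 | 6·6 = 36
T: 3·5+6·2+4·1+5·1+6·0 = 36 | 6·6 = 36
R: 3·8+6·2+4·0+5·0+6·0 = 36 | 6·6 = 36
L: 3·0+6·0+4·6+5·0+6·1 = 30 | 6·5 = 30
gcd(3,6,4,5,6,6) = 1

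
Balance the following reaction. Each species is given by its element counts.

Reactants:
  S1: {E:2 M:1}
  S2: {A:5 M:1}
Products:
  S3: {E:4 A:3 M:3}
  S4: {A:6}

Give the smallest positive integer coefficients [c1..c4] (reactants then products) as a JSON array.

E: 6·2+3·0 = 12 | 3·4+1·0 = 12
A: 6·0+3·5 = 15 | 3·3+1·6 = 15
M: 6·1+3·1 = 9 | 3·3+1·0 = 9
gcd(6,3,3,1) = 1

Coefficients: [6, 3, 3, 1]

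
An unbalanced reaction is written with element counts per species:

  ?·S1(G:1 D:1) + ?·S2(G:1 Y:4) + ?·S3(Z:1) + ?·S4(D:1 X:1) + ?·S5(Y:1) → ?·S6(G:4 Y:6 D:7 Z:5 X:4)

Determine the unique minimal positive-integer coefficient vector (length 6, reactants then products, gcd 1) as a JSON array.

G: 3·1+1·1+5·0+4·0+2·0 = 4 | 1·4 = 4
Y: 3·0+1·4+5·0+4·0+2·1 = 6 | 1·6 = 6
D: 3·1+1·0+5·0+4·1+2·0 = 7 | 1·7 = 7
Z: 3·0+1·0+5·1+4·0+2·0 = 5 | 1·5 = 5
X: 3·0+1·0+5·0+4·1+2·0 = 4 | 1·4 = 4
gcd(3,1,5,4,2,1) = 1

Coefficients: [3, 1, 5, 4, 2, 1]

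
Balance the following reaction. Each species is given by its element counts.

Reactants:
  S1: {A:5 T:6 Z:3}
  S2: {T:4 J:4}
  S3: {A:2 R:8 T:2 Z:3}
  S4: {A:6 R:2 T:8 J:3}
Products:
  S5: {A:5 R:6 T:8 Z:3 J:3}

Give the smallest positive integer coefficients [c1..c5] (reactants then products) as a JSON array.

Coefficients: [2, 3, 4, 2, 6]

A: 2·5+3·0+4·2+2·6 = 30 | 6·5 = 30
R: 2·0+3·0+4·8+2·2 = 36 | 6·6 = 36
T: 2·6+3·4+4·2+2·8 = 48 | 6·8 = 48
Z: 2·3+3·0+4·3+2·0 = 18 | 6·3 = 18
J: 2·0+3·4+4·0+2·3 = 18 | 6·3 = 18
gcd(2,3,4,2,6) = 1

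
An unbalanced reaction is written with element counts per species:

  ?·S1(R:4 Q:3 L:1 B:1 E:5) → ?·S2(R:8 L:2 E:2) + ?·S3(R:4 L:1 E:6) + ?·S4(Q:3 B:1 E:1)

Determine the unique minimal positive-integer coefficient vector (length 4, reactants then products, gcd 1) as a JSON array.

Coefficients: [5, 1, 3, 5]

R: 5·4 = 20 | 1·8+3·4+5·0 = 20
Q: 5·3 = 15 | 1·0+3·0+5·3 = 15
L: 5·1 = 5 | 1·2+3·1+5·0 = 5
B: 5·1 = 5 | 1·0+3·0+5·1 = 5
E: 5·5 = 25 | 1·2+3·6+5·1 = 25
gcd(5,1,3,5) = 1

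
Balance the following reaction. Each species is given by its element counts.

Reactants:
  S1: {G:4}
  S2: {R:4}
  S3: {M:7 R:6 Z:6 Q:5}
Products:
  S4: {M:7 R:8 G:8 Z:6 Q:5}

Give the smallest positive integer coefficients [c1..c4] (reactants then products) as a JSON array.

Coefficients: [4, 1, 2, 2]

M: 4·0+1·0+2·7 = 14 | 2·7 = 14
R: 4·0+1·4+2·6 = 16 | 2·8 = 16
G: 4·4+1·0+2·0 = 16 | 2·8 = 16
Z: 4·0+1·0+2·6 = 12 | 2·6 = 12
Q: 4·0+1·0+2·5 = 10 | 2·5 = 10
gcd(4,1,2,2) = 1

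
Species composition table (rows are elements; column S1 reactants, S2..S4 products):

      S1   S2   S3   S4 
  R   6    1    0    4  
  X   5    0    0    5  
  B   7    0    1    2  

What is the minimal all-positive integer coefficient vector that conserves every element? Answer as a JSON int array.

R: 1·6 = 6 | 2·1+5·0+1·4 = 6
X: 1·5 = 5 | 2·0+5·0+1·5 = 5
B: 1·7 = 7 | 2·0+5·1+1·2 = 7
gcd(1,2,5,1) = 1

Coefficients: [1, 2, 5, 1]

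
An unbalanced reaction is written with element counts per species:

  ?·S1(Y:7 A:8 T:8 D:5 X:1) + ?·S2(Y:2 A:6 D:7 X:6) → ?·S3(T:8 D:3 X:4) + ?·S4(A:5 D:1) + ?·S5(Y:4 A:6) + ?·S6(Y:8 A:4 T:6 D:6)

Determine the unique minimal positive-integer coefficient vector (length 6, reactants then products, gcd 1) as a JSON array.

Coefficients: [6, 1, 3, 4, 3, 4]

Y: 6·7+1·2 = 44 | 3·0+4·0+3·4+4·8 = 44
A: 6·8+1·6 = 54 | 3·0+4·5+3·6+4·4 = 54
T: 6·8+1·0 = 48 | 3·8+4·0+3·0+4·6 = 48
D: 6·5+1·7 = 37 | 3·3+4·1+3·0+4·6 = 37
X: 6·1+1·6 = 12 | 3·4+4·0+3·0+4·0 = 12
gcd(6,1,3,4,3,4) = 1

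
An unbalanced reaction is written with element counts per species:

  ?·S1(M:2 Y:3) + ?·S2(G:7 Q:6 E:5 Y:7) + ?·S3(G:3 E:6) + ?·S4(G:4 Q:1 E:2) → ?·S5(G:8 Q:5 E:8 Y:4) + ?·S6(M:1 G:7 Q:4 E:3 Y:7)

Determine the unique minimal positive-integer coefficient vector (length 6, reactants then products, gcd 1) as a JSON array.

M: 2·2+6·0+2·0+5·0 = 4 | 5·0+4·1 = 4
G: 2·0+6·7+2·3+5·4 = 68 | 5·8+4·7 = 68
Q: 2·0+6·6+2·0+5·1 = 41 | 5·5+4·4 = 41
E: 2·0+6·5+2·6+5·2 = 52 | 5·8+4·3 = 52
Y: 2·3+6·7+2·0+5·0 = 48 | 5·4+4·7 = 48
gcd(2,6,2,5,5,4) = 1

Coefficients: [2, 6, 2, 5, 5, 4]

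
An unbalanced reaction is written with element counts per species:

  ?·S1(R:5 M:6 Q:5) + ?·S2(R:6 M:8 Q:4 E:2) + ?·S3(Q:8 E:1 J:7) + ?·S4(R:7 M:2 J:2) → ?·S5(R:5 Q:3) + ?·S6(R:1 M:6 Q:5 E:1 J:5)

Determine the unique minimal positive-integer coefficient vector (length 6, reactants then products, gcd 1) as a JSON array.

R: 3·5+1·6+3·0+2·7 = 35 | 6·5+5·1 = 35
M: 3·6+1·8+3·0+2·2 = 30 | 6·0+5·6 = 30
Q: 3·5+1·4+3·8+2·0 = 43 | 6·3+5·5 = 43
E: 3·0+1·2+3·1+2·0 = 5 | 6·0+5·1 = 5
J: 3·0+1·0+3·7+2·2 = 25 | 6·0+5·5 = 25
gcd(3,1,3,2,6,5) = 1

Coefficients: [3, 1, 3, 2, 6, 5]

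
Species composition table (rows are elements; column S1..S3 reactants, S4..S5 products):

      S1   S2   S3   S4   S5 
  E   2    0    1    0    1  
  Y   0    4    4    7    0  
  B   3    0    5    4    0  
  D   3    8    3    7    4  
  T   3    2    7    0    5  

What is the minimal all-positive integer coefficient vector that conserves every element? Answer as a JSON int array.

E: 2·2+5·0+2·1 = 6 | 4·0+6·1 = 6
Y: 2·0+5·4+2·4 = 28 | 4·7+6·0 = 28
B: 2·3+5·0+2·5 = 16 | 4·4+6·0 = 16
D: 2·3+5·8+2·3 = 52 | 4·7+6·4 = 52
T: 2·3+5·2+2·7 = 30 | 4·0+6·5 = 30
gcd(2,5,2,4,6) = 1

Coefficients: [2, 5, 2, 4, 6]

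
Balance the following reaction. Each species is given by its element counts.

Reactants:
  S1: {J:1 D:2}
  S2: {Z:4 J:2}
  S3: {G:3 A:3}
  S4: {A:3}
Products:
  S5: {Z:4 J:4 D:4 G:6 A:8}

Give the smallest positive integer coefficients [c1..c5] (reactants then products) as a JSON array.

Z: 6·0+3·4+6·0+2·0 = 12 | 3·4 = 12
J: 6·1+3·2+6·0+2·0 = 12 | 3·4 = 12
D: 6·2+3·0+6·0+2·0 = 12 | 3·4 = 12
G: 6·0+3·0+6·3+2·0 = 18 | 3·6 = 18
A: 6·0+3·0+6·3+2·3 = 24 | 3·8 = 24
gcd(6,3,6,2,3) = 1

Coefficients: [6, 3, 6, 2, 3]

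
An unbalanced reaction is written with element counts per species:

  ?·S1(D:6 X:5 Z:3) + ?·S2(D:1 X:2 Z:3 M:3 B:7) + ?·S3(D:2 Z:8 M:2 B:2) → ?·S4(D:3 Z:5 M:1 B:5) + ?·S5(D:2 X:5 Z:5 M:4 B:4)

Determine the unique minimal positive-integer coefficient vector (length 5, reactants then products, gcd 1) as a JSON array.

D: 2·6+5·1+3·2 = 23 | 5·3+4·2 = 23
X: 2·5+5·2+3·0 = 20 | 5·0+4·5 = 20
Z: 2·3+5·3+3·8 = 45 | 5·5+4·5 = 45
M: 2·0+5·3+3·2 = 21 | 5·1+4·4 = 21
B: 2·0+5·7+3·2 = 41 | 5·5+4·4 = 41
gcd(2,5,3,5,4) = 1

Coefficients: [2, 5, 3, 5, 4]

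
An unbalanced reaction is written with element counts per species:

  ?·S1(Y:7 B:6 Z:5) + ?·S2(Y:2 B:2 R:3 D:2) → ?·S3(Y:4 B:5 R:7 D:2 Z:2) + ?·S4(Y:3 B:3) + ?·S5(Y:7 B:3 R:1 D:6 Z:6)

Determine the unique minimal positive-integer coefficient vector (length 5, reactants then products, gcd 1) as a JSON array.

Coefficients: [2, 5, 2, 3, 1]

Y: 2·7+5·2 = 24 | 2·4+3·3+1·7 = 24
B: 2·6+5·2 = 22 | 2·5+3·3+1·3 = 22
R: 2·0+5·3 = 15 | 2·7+3·0+1·1 = 15
D: 2·0+5·2 = 10 | 2·2+3·0+1·6 = 10
Z: 2·5+5·0 = 10 | 2·2+3·0+1·6 = 10
gcd(2,5,2,3,1) = 1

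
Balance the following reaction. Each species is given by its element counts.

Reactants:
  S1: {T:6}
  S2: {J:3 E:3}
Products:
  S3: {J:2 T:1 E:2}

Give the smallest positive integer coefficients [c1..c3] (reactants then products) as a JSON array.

Coefficients: [1, 4, 6]

J: 1·0+4·3 = 12 | 6·2 = 12
T: 1·6+4·0 = 6 | 6·1 = 6
E: 1·0+4·3 = 12 | 6·2 = 12
gcd(1,4,6) = 1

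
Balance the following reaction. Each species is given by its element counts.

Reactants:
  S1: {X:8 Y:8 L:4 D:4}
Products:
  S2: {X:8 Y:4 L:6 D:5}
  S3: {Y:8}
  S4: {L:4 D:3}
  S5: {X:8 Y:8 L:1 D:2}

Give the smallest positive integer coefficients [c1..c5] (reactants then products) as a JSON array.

Coefficients: [6, 2, 1, 2, 4]

X: 6·8 = 48 | 2·8+1·0+2·0+4·8 = 48
Y: 6·8 = 48 | 2·4+1·8+2·0+4·8 = 48
L: 6·4 = 24 | 2·6+1·0+2·4+4·1 = 24
D: 6·4 = 24 | 2·5+1·0+2·3+4·2 = 24
gcd(6,2,1,2,4) = 1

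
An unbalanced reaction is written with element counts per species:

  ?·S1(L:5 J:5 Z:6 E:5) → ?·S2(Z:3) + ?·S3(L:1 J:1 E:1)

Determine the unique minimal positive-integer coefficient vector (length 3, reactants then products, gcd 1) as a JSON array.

L: 1·5 = 5 | 2·0+5·1 = 5
J: 1·5 = 5 | 2·0+5·1 = 5
Z: 1·6 = 6 | 2·3+5·0 = 6
E: 1·5 = 5 | 2·0+5·1 = 5
gcd(1,2,5) = 1

Coefficients: [1, 2, 5]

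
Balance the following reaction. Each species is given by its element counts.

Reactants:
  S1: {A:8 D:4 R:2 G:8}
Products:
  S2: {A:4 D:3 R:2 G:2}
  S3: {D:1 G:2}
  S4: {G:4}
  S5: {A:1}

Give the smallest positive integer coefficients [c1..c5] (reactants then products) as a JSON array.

Coefficients: [1, 1, 1, 1, 4]

A: 1·8 = 8 | 1·4+1·0+1·0+4·1 = 8
D: 1·4 = 4 | 1·3+1·1+1·0+4·0 = 4
R: 1·2 = 2 | 1·2+1·0+1·0+4·0 = 2
G: 1·8 = 8 | 1·2+1·2+1·4+4·0 = 8
gcd(1,1,1,1,4) = 1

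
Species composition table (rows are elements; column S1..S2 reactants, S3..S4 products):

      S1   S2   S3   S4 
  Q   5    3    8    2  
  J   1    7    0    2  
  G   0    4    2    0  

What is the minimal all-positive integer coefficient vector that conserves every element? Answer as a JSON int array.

Q: 5·5+1·3 = 28 | 2·8+6·2 = 28
J: 5·1+1·7 = 12 | 2·0+6·2 = 12
G: 5·0+1·4 = 4 | 2·2+6·0 = 4
gcd(5,1,2,6) = 1

Coefficients: [5, 1, 2, 6]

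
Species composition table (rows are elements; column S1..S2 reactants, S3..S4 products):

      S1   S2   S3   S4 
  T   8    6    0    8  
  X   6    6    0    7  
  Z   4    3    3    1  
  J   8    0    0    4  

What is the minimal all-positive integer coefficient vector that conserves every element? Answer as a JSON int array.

T: 3·8+4·6 = 48 | 6·0+6·8 = 48
X: 3·6+4·6 = 42 | 6·0+6·7 = 42
Z: 3·4+4·3 = 24 | 6·3+6·1 = 24
J: 3·8+4·0 = 24 | 6·0+6·4 = 24
gcd(3,4,6,6) = 1

Coefficients: [3, 4, 6, 6]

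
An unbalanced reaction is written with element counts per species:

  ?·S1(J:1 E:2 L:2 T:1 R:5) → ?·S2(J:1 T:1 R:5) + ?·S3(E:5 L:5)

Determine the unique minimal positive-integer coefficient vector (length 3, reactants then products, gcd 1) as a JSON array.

Coefficients: [5, 5, 2]

J: 5·1 = 5 | 5·1+2·0 = 5
E: 5·2 = 10 | 5·0+2·5 = 10
L: 5·2 = 10 | 5·0+2·5 = 10
T: 5·1 = 5 | 5·1+2·0 = 5
R: 5·5 = 25 | 5·5+2·0 = 25
gcd(5,5,2) = 1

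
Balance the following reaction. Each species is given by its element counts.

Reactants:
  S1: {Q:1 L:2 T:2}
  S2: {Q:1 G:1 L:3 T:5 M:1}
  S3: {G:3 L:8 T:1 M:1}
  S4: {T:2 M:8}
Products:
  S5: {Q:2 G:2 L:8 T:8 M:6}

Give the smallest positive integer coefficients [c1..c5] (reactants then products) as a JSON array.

Q: 6·1+4·1+2·0+3·0 = 10 | 5·2 = 10
G: 6·0+4·1+2·3+3·0 = 10 | 5·2 = 10
L: 6·2+4·3+2·8+3·0 = 40 | 5·8 = 40
T: 6·2+4·5+2·1+3·2 = 40 | 5·8 = 40
M: 6·0+4·1+2·1+3·8 = 30 | 5·6 = 30
gcd(6,4,2,3,5) = 1

Coefficients: [6, 4, 2, 3, 5]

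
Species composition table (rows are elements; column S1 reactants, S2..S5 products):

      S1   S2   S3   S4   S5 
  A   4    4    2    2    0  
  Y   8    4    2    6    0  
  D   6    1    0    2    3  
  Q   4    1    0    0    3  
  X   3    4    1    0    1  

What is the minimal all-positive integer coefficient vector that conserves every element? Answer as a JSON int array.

A: 5·4 = 20 | 2·4+1·2+5·2+6·0 = 20
Y: 5·8 = 40 | 2·4+1·2+5·6+6·0 = 40
D: 5·6 = 30 | 2·1+1·0+5·2+6·3 = 30
Q: 5·4 = 20 | 2·1+1·0+5·0+6·3 = 20
X: 5·3 = 15 | 2·4+1·1+5·0+6·1 = 15
gcd(5,2,1,5,6) = 1

Coefficients: [5, 2, 1, 5, 6]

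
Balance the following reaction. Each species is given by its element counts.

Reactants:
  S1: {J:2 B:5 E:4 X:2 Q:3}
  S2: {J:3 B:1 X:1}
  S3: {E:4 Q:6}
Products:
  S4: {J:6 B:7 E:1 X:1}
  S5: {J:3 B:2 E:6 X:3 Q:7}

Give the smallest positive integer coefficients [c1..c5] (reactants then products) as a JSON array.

J: 3·2+5·3+2·0 = 21 | 2·6+3·3 = 21
B: 3·5+5·1+2·0 = 20 | 2·7+3·2 = 20
E: 3·4+5·0+2·4 = 20 | 2·1+3·6 = 20
X: 3·2+5·1+2·0 = 11 | 2·1+3·3 = 11
Q: 3·3+5·0+2·6 = 21 | 2·0+3·7 = 21
gcd(3,5,2,2,3) = 1

Coefficients: [3, 5, 2, 2, 3]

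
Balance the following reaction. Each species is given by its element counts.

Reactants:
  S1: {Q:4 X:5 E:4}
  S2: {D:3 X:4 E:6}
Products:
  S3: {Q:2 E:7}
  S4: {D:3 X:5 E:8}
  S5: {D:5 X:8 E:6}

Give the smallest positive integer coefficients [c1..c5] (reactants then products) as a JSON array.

Q: 1·4+6·0 = 4 | 2·2+1·0+3·0 = 4
D: 1·0+6·3 = 18 | 2·0+1·3+3·5 = 18
X: 1·5+6·4 = 29 | 2·0+1·5+3·8 = 29
E: 1·4+6·6 = 40 | 2·7+1·8+3·6 = 40
gcd(1,6,2,1,3) = 1

Coefficients: [1, 6, 2, 1, 3]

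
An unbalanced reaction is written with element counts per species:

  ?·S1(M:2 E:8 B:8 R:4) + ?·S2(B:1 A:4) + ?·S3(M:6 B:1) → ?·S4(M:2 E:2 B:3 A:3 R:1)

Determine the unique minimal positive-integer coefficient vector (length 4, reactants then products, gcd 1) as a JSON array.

Coefficients: [1, 3, 1, 4]

M: 1·2+3·0+1·6 = 8 | 4·2 = 8
E: 1·8+3·0+1·0 = 8 | 4·2 = 8
B: 1·8+3·1+1·1 = 12 | 4·3 = 12
A: 1·0+3·4+1·0 = 12 | 4·3 = 12
R: 1·4+3·0+1·0 = 4 | 4·1 = 4
gcd(1,3,1,4) = 1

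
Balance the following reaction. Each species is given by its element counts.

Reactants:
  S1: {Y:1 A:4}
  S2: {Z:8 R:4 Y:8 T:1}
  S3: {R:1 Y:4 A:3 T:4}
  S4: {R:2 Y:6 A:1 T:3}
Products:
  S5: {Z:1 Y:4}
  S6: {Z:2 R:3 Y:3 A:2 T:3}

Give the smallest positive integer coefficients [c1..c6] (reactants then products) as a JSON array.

Coefficients: [1, 2, 1, 3, 6, 5]

Z: 1·0+2·8+1·0+3·0 = 16 | 6·1+5·2 = 16
R: 1·0+2·4+1·1+3·2 = 15 | 6·0+5·3 = 15
Y: 1·1+2·8+1·4+3·6 = 39 | 6·4+5·3 = 39
A: 1·4+2·0+1·3+3·1 = 10 | 6·0+5·2 = 10
T: 1·0+2·1+1·4+3·3 = 15 | 6·0+5·3 = 15
gcd(1,2,1,3,6,5) = 1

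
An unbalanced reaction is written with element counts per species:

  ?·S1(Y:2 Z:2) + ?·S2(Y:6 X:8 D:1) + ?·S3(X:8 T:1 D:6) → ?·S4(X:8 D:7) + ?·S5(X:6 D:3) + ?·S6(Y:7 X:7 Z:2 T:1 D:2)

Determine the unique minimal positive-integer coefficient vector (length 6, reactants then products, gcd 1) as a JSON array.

Coefficients: [6, 5, 6, 2, 5, 6]

Y: 6·2+5·6+6·0 = 42 | 2·0+5·0+6·7 = 42
X: 6·0+5·8+6·8 = 88 | 2·8+5·6+6·7 = 88
Z: 6·2+5·0+6·0 = 12 | 2·0+5·0+6·2 = 12
T: 6·0+5·0+6·1 = 6 | 2·0+5·0+6·1 = 6
D: 6·0+5·1+6·6 = 41 | 2·7+5·3+6·2 = 41
gcd(6,5,6,2,5,6) = 1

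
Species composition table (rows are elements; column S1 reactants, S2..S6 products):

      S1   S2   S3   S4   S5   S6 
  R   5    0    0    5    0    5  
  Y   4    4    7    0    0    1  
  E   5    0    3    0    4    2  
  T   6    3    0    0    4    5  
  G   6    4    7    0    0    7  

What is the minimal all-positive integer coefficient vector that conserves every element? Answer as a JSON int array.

R: 6·5 = 30 | 2·0+2·0+4·5+5·0+2·5 = 30
Y: 6·4 = 24 | 2·4+2·7+4·0+5·0+2·1 = 24
E: 6·5 = 30 | 2·0+2·3+4·0+5·4+2·2 = 30
T: 6·6 = 36 | 2·3+2·0+4·0+5·4+2·5 = 36
G: 6·6 = 36 | 2·4+2·7+4·0+5·0+2·7 = 36
gcd(6,2,2,4,5,2) = 1

Coefficients: [6, 2, 2, 4, 5, 2]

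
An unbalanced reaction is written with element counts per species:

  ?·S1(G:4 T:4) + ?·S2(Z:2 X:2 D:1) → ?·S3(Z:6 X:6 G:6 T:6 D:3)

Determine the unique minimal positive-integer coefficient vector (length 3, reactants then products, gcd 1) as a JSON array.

Coefficients: [3, 6, 2]

Z: 3·0+6·2 = 12 | 2·6 = 12
X: 3·0+6·2 = 12 | 2·6 = 12
G: 3·4+6·0 = 12 | 2·6 = 12
T: 3·4+6·0 = 12 | 2·6 = 12
D: 3·0+6·1 = 6 | 2·3 = 6
gcd(3,6,2) = 1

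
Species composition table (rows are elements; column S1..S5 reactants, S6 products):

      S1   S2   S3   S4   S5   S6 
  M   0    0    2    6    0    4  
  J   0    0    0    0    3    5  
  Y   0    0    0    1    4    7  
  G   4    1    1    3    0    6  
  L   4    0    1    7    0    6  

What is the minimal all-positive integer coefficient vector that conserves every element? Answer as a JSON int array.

Coefficients: [2, 4, 3, 1, 5, 3]

M: 2·0+4·0+3·2+1·6+5·0 = 12 | 3·4 = 12
J: 2·0+4·0+3·0+1·0+5·3 = 15 | 3·5 = 15
Y: 2·0+4·0+3·0+1·1+5·4 = 21 | 3·7 = 21
G: 2·4+4·1+3·1+1·3+5·0 = 18 | 3·6 = 18
L: 2·4+4·0+3·1+1·7+5·0 = 18 | 3·6 = 18
gcd(2,4,3,1,5,3) = 1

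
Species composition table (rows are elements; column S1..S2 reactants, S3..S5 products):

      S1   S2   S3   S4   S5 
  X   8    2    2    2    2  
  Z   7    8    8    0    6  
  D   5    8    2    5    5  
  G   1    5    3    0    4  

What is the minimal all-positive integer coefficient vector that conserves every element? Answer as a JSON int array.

X: 2·8+6·2 = 28 | 4·2+5·2+5·2 = 28
Z: 2·7+6·8 = 62 | 4·8+5·0+5·6 = 62
D: 2·5+6·8 = 58 | 4·2+5·5+5·5 = 58
G: 2·1+6·5 = 32 | 4·3+5·0+5·4 = 32
gcd(2,6,4,5,5) = 1

Coefficients: [2, 6, 4, 5, 5]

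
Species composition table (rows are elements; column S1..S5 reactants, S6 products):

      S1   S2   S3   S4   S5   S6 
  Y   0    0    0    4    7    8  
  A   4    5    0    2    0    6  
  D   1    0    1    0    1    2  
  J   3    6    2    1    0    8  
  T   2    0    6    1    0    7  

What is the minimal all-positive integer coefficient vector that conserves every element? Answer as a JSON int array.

Y: 1·0+4·0+5·0+3·4+4·7 = 40 | 5·8 = 40
A: 1·4+4·5+5·0+3·2+4·0 = 30 | 5·6 = 30
D: 1·1+4·0+5·1+3·0+4·1 = 10 | 5·2 = 10
J: 1·3+4·6+5·2+3·1+4·0 = 40 | 5·8 = 40
T: 1·2+4·0+5·6+3·1+4·0 = 35 | 5·7 = 35
gcd(1,4,5,3,4,5) = 1

Coefficients: [1, 4, 5, 3, 4, 5]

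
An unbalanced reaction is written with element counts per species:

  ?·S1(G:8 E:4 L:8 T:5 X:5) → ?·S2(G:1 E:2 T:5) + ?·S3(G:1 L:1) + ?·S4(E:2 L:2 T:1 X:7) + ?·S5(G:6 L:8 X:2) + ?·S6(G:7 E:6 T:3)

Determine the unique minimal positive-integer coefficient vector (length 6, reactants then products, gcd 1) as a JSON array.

G: 4·8 = 32 | 3·1+4·1+2·0+3·6+1·7 = 32
E: 4·4 = 16 | 3·2+4·0+2·2+3·0+1·6 = 16
L: 4·8 = 32 | 3·0+4·1+2·2+3·8+1·0 = 32
T: 4·5 = 20 | 3·5+4·0+2·1+3·0+1·3 = 20
X: 4·5 = 20 | 3·0+4·0+2·7+3·2+1·0 = 20
gcd(4,3,4,2,3,1) = 1

Coefficients: [4, 3, 4, 2, 3, 1]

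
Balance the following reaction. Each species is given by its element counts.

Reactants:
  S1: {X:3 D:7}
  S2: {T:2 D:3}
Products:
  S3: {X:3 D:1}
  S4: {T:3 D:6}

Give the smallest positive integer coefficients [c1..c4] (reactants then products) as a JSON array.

X: 1·3+6·0 = 3 | 1·3+4·0 = 3
T: 1·0+6·2 = 12 | 1·0+4·3 = 12
D: 1·7+6·3 = 25 | 1·1+4·6 = 25
gcd(1,6,1,4) = 1

Coefficients: [1, 6, 1, 4]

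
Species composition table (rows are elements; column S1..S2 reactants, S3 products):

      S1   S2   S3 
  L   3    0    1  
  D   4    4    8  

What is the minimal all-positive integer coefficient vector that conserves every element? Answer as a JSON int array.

L: 1·3+5·0 = 3 | 3·1 = 3
D: 1·4+5·4 = 24 | 3·8 = 24
gcd(1,5,3) = 1

Coefficients: [1, 5, 3]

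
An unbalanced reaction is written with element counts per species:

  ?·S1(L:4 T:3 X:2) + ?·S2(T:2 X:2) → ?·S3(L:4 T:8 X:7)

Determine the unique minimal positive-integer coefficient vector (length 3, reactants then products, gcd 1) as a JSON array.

L: 2·4+5·0 = 8 | 2·4 = 8
T: 2·3+5·2 = 16 | 2·8 = 16
X: 2·2+5·2 = 14 | 2·7 = 14
gcd(2,5,2) = 1

Coefficients: [2, 5, 2]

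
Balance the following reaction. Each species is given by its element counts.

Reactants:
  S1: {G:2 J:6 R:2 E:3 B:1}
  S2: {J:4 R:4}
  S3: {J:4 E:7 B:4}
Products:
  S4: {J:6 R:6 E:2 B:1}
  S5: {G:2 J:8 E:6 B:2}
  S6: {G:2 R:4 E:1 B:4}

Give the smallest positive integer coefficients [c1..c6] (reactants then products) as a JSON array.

Coefficients: [6, 4, 3, 4, 5, 1]

G: 6·2+4·0+3·0 = 12 | 4·0+5·2+1·2 = 12
J: 6·6+4·4+3·4 = 64 | 4·6+5·8+1·0 = 64
R: 6·2+4·4+3·0 = 28 | 4·6+5·0+1·4 = 28
E: 6·3+4·0+3·7 = 39 | 4·2+5·6+1·1 = 39
B: 6·1+4·0+3·4 = 18 | 4·1+5·2+1·4 = 18
gcd(6,4,3,4,5,1) = 1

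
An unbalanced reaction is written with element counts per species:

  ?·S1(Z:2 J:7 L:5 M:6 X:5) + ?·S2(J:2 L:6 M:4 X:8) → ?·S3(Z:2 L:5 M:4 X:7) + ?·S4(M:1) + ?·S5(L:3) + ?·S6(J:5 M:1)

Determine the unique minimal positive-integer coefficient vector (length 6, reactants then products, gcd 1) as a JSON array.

Z: 4·2+1·0 = 8 | 4·2+6·0+2·0+6·0 = 8
J: 4·7+1·2 = 30 | 4·0+6·0+2·0+6·5 = 30
L: 4·5+1·6 = 26 | 4·5+6·0+2·3+6·0 = 26
M: 4·6+1·4 = 28 | 4·4+6·1+2·0+6·1 = 28
X: 4·5+1·8 = 28 | 4·7+6·0+2·0+6·0 = 28
gcd(4,1,4,6,2,6) = 1

Coefficients: [4, 1, 4, 6, 2, 6]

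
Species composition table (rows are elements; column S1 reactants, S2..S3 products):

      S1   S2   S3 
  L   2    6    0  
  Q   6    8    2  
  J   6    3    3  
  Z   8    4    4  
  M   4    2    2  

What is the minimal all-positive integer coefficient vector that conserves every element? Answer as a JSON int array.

Coefficients: [3, 1, 5]

L: 3·2 = 6 | 1·6+5·0 = 6
Q: 3·6 = 18 | 1·8+5·2 = 18
J: 3·6 = 18 | 1·3+5·3 = 18
Z: 3·8 = 24 | 1·4+5·4 = 24
M: 3·4 = 12 | 1·2+5·2 = 12
gcd(3,1,5) = 1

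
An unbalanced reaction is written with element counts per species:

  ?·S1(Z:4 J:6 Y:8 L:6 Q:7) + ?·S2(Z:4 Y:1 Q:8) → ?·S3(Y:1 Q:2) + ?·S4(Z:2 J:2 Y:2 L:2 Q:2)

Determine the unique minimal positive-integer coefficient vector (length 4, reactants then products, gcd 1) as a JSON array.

Coefficients: [2, 1, 5, 6]

Z: 2·4+1·4 = 12 | 5·0+6·2 = 12
J: 2·6+1·0 = 12 | 5·0+6·2 = 12
Y: 2·8+1·1 = 17 | 5·1+6·2 = 17
L: 2·6+1·0 = 12 | 5·0+6·2 = 12
Q: 2·7+1·8 = 22 | 5·2+6·2 = 22
gcd(2,1,5,6) = 1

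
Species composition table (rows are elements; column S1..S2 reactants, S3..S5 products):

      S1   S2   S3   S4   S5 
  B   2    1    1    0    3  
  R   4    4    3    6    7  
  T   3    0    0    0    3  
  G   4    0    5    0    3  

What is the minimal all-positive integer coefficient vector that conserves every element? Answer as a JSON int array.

B: 5·2+6·1 = 16 | 1·1+1·0+5·3 = 16
R: 5·4+6·4 = 44 | 1·3+1·6+5·7 = 44
T: 5·3+6·0 = 15 | 1·0+1·0+5·3 = 15
G: 5·4+6·0 = 20 | 1·5+1·0+5·3 = 20
gcd(5,6,1,1,5) = 1

Coefficients: [5, 6, 1, 1, 5]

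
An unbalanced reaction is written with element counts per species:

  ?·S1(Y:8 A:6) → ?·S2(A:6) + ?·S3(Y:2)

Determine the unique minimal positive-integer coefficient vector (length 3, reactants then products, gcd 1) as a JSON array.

Coefficients: [1, 1, 4]

Y: 1·8 = 8 | 1·0+4·2 = 8
A: 1·6 = 6 | 1·6+4·0 = 6
gcd(1,1,4) = 1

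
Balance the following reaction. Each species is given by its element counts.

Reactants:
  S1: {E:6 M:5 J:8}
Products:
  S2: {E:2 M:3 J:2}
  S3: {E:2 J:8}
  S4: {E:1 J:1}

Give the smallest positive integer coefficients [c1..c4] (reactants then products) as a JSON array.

E: 3·6 = 18 | 5·2+1·2+6·1 = 18
M: 3·5 = 15 | 5·3+1·0+6·0 = 15
J: 3·8 = 24 | 5·2+1·8+6·1 = 24
gcd(3,5,1,6) = 1

Coefficients: [3, 5, 1, 6]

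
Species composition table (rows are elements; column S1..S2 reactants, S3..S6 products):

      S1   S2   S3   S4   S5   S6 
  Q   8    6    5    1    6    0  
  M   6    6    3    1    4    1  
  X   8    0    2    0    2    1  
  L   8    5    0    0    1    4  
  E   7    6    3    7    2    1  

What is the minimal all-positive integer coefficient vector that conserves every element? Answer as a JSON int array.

Q: 2·8+2·6 = 28 | 3·5+1·1+2·6+6·0 = 28
M: 2·6+2·6 = 24 | 3·3+1·1+2·4+6·1 = 24
X: 2·8+2·0 = 16 | 3·2+1·0+2·2+6·1 = 16
L: 2·8+2·5 = 26 | 3·0+1·0+2·1+6·4 = 26
E: 2·7+2·6 = 26 | 3·3+1·7+2·2+6·1 = 26
gcd(2,2,3,1,2,6) = 1

Coefficients: [2, 2, 3, 1, 2, 6]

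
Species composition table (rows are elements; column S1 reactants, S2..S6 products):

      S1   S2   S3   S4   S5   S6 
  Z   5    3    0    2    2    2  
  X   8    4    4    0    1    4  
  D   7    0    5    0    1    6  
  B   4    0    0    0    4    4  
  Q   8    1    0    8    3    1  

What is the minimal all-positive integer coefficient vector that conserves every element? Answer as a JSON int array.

Z: 5·5 = 25 | 3·3+5·0+3·2+4·2+1·2 = 25
X: 5·8 = 40 | 3·4+5·4+3·0+4·1+1·4 = 40
D: 5·7 = 35 | 3·0+5·5+3·0+4·1+1·6 = 35
B: 5·4 = 20 | 3·0+5·0+3·0+4·4+1·4 = 20
Q: 5·8 = 40 | 3·1+5·0+3·8+4·3+1·1 = 40
gcd(5,3,5,3,4,1) = 1

Coefficients: [5, 3, 5, 3, 4, 1]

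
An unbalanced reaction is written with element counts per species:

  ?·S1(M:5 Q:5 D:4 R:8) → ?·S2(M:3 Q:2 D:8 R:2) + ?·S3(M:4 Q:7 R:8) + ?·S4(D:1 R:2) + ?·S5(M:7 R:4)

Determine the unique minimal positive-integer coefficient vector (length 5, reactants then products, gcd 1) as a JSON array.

Coefficients: [5, 2, 3, 4, 1]

M: 5·5 = 25 | 2·3+3·4+4·0+1·7 = 25
Q: 5·5 = 25 | 2·2+3·7+4·0+1·0 = 25
D: 5·4 = 20 | 2·8+3·0+4·1+1·0 = 20
R: 5·8 = 40 | 2·2+3·8+4·2+1·4 = 40
gcd(5,2,3,4,1) = 1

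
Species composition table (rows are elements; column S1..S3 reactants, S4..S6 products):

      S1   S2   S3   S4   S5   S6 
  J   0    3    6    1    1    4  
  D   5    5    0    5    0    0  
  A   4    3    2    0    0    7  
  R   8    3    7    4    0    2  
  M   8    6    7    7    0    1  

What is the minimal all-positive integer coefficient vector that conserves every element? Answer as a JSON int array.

J: 1·0+5·3+1·6 = 21 | 6·1+3·1+3·4 = 21
D: 1·5+5·5+1·0 = 30 | 6·5+3·0+3·0 = 30
A: 1·4+5·3+1·2 = 21 | 6·0+3·0+3·7 = 21
R: 1·8+5·3+1·7 = 30 | 6·4+3·0+3·2 = 30
M: 1·8+5·6+1·7 = 45 | 6·7+3·0+3·1 = 45
gcd(1,5,1,6,3,3) = 1

Coefficients: [1, 5, 1, 6, 3, 3]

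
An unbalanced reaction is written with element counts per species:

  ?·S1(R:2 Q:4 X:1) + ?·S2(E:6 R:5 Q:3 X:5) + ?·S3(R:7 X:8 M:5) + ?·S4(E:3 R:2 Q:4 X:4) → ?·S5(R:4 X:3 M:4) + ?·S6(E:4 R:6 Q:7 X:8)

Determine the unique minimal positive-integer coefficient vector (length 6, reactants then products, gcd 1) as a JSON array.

E: 5·0+2·6+4·0+4·3 = 24 | 5·0+6·4 = 24
R: 5·2+2·5+4·7+4·2 = 56 | 5·4+6·6 = 56
Q: 5·4+2·3+4·0+4·4 = 42 | 5·0+6·7 = 42
X: 5·1+2·5+4·8+4·4 = 63 | 5·3+6·8 = 63
M: 5·0+2·0+4·5+4·0 = 20 | 5·4+6·0 = 20
gcd(5,2,4,4,5,6) = 1

Coefficients: [5, 2, 4, 4, 5, 6]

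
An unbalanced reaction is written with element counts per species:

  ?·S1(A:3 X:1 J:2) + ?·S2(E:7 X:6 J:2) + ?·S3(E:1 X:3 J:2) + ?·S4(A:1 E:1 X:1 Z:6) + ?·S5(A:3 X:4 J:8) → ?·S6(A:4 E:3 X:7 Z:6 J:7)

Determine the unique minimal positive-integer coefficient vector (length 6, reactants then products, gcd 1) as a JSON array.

A: 3·3+1·0+5·0+6·1+3·3 = 24 | 6·4 = 24
E: 3·0+1·7+5·1+6·1+3·0 = 18 | 6·3 = 18
X: 3·1+1·6+5·3+6·1+3·4 = 42 | 6·7 = 42
Z: 3·0+1·0+5·0+6·6+3·0 = 36 | 6·6 = 36
J: 3·2+1·2+5·2+6·0+3·8 = 42 | 6·7 = 42
gcd(3,1,5,6,3,6) = 1

Coefficients: [3, 1, 5, 6, 3, 6]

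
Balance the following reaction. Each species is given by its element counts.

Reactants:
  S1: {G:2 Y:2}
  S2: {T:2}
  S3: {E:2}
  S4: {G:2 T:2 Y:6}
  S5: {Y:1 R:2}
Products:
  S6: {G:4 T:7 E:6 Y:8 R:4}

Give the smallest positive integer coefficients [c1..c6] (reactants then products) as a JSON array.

G: 3·2+6·0+6·0+1·2+4·0 = 8 | 2·4 = 8
T: 3·0+6·2+6·0+1·2+4·0 = 14 | 2·7 = 14
E: 3·0+6·0+6·2+1·0+4·0 = 12 | 2·6 = 12
Y: 3·2+6·0+6·0+1·6+4·1 = 16 | 2·8 = 16
R: 3·0+6·0+6·0+1·0+4·2 = 8 | 2·4 = 8
gcd(3,6,6,1,4,2) = 1

Coefficients: [3, 6, 6, 1, 4, 2]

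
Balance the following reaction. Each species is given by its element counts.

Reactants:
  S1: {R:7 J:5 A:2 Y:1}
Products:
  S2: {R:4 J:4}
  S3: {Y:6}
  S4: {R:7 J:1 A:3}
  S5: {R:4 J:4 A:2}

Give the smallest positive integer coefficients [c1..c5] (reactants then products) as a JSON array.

Coefficients: [6, 4, 1, 2, 3]

R: 6·7 = 42 | 4·4+1·0+2·7+3·4 = 42
J: 6·5 = 30 | 4·4+1·0+2·1+3·4 = 30
A: 6·2 = 12 | 4·0+1·0+2·3+3·2 = 12
Y: 6·1 = 6 | 4·0+1·6+2·0+3·0 = 6
gcd(6,4,1,2,3) = 1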